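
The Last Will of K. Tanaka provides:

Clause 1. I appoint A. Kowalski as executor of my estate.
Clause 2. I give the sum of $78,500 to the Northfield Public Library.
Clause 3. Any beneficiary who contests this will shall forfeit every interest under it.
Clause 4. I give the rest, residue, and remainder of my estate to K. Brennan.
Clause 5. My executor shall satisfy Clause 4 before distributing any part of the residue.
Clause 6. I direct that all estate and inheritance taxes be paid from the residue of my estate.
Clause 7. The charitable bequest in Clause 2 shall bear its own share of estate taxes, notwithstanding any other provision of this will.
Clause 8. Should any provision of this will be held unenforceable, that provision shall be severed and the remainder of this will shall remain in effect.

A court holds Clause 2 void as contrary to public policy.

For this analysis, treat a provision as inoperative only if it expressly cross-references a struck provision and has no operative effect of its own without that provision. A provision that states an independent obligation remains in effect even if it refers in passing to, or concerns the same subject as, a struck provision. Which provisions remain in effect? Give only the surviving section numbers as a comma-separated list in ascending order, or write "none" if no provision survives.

Clause 2 is struck. The only function of Clause 7 is the tax charge on Clause 2, so it cannot stand once Clause 2 is removed. Clause 8 is a severability clause and preserves every provision that can still be given independent effect. That leaves Clause 1, Clause 3, Clause 4, Clause 5, Clause 6, and Clause 8 in effect.

1, 3, 4, 5, 6, 8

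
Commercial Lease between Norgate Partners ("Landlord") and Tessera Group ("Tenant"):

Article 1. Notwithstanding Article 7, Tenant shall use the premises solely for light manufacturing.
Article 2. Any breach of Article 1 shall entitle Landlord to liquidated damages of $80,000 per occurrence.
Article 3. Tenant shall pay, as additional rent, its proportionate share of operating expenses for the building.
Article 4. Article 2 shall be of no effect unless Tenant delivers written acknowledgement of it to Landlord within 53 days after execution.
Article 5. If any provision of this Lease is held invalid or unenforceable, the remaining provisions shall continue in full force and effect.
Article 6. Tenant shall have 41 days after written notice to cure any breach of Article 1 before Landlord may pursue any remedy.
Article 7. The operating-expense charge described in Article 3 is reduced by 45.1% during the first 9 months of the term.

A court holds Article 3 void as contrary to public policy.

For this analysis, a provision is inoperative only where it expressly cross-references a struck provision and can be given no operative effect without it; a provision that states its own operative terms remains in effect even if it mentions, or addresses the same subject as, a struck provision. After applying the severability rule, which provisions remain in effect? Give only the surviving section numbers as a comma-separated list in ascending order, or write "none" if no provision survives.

1, 2, 4, 5, 6

Article 3 is struck. Article 7 operates only by reference to Article 3, so it falls with Article 3. Although Article 1 refers to Article 7, its operative terms do not depend on Article 7, so it remains in effect. Article 5 is a severability clause and preserves every provision that can still be given independent effect. Article 1, Article 2, Article 4, Article 5, and Article 6 remain in effect.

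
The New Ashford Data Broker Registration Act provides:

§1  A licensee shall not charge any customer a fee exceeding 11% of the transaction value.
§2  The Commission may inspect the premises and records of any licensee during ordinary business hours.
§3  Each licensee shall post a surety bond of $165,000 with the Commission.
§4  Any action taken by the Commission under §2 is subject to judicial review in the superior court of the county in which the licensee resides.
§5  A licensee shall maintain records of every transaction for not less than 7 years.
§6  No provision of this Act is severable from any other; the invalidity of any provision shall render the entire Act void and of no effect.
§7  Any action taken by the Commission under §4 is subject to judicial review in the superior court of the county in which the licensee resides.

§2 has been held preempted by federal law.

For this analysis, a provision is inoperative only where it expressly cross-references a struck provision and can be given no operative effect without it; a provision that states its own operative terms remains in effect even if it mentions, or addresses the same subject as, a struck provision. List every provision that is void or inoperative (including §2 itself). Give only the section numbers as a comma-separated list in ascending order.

1, 2, 3, 4, 5, 6, 7

§2 is struck. §4 has no operative effect of its own apart from §2 and is therefore inoperative. The only function of §7 is the judicial-review right for §4, so it cannot stand once §4 is removed. §6 provides that the Act is not severable, so the invalidity of any one provision voids the entire Act. No provision of the Act survives.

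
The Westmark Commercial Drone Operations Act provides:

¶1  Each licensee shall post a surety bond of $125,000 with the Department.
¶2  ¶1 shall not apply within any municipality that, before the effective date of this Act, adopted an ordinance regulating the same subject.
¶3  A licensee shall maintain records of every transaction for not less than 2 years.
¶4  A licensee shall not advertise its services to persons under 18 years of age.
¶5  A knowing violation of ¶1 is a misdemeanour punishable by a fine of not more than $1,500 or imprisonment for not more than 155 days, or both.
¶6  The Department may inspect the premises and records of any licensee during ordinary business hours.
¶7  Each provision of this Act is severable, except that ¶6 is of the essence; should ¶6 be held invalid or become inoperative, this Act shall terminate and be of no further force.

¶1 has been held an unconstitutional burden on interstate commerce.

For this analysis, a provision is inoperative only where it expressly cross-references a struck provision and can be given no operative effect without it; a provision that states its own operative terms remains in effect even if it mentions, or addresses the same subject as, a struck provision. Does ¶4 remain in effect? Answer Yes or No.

¶1 is struck. The only function of ¶2 is the local-preemption carve-out from ¶1, so it cannot stand once ¶1 is removed. The only function of ¶5 is the criminal penalty for violating ¶1, so it cannot stand once ¶1 is removed. ¶7 makes ¶6 an essential term, but ¶6 is unaffected, so the severability proviso in ¶7 preserves the remaining provisions. That leaves ¶3, ¶4, ¶6, and ¶7 in effect. ¶4 is among the surviving provisions, so the answer is yes.

Yes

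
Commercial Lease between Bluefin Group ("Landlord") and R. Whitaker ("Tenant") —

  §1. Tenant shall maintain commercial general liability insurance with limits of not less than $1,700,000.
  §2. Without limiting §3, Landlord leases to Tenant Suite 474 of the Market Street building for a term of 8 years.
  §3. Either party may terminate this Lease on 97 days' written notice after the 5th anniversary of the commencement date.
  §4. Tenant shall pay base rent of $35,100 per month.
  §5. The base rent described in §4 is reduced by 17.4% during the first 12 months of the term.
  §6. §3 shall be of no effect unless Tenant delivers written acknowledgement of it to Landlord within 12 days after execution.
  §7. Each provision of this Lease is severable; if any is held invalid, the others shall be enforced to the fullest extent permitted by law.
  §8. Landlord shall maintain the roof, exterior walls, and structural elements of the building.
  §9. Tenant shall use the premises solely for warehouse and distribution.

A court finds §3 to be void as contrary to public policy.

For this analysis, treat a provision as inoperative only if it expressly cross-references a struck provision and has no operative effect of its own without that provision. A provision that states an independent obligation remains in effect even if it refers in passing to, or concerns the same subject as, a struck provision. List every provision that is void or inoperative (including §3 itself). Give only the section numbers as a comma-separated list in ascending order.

§3 is struck. §6 operates only by reference to §3, so it falls with §3. Although §2 refers to §3, its operative terms do not depend on §3, so it remains in effect. Under the severability clause in §7, the remaining provisions continue in force. That leaves §1, §2, §4, §5, §7, §8, and §9 in effect.

3, 6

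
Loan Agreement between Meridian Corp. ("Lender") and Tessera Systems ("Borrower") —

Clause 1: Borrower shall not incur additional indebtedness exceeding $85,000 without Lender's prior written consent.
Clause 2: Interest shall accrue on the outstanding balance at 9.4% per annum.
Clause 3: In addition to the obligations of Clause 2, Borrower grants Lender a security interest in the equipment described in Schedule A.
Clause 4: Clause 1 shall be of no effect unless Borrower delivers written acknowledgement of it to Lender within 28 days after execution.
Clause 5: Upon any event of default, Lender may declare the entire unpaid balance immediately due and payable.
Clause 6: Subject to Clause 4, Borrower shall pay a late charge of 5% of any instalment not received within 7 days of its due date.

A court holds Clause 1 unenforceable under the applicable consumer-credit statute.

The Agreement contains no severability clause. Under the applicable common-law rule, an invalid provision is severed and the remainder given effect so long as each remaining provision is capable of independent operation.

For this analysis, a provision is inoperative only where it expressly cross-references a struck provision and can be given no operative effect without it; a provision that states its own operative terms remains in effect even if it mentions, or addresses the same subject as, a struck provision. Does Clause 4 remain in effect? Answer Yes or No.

Clause 1 is struck. Clause 4 merely fixes the acknowledgement condition for Clause 1; with Clause 1 gone it has nothing to operate on and falls away. Clause 6 mentions Clause 4 but its own obligation stands independently of Clause 4, so Clause 6 is not affected. With no severability clause, the stated default rule severs what cannot stand and enforces each remaining provision that can operate on its own. That leaves Clause 2, Clause 3, Clause 5, and Clause 6 in effect. Clause 4 is among the inoperative provisions, so the answer is no.

No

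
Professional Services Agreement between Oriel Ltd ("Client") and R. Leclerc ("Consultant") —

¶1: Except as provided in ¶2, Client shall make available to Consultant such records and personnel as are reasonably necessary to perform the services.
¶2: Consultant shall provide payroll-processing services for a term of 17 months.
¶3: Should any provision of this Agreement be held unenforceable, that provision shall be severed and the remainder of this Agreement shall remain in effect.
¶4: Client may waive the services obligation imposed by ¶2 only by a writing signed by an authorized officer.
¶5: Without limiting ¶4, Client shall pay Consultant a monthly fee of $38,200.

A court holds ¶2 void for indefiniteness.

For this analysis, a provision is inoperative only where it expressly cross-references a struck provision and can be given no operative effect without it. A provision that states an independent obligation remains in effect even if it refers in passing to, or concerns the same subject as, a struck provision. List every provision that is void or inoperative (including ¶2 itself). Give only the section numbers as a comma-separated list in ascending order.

¶2 is struck. ¶4 operates only by reference to ¶2, so it falls with ¶2. ¶5 mentions ¶4 but its own obligation stands independently of ¶4, so ¶5 is not affected. ¶1 mentions ¶2 but its own obligation stands independently of ¶2, so ¶1 is not affected. ¶3 is a severability clause and preserves every provision that can still be given independent effect. The provisions still in force are ¶1, ¶3, and ¶5.

2, 4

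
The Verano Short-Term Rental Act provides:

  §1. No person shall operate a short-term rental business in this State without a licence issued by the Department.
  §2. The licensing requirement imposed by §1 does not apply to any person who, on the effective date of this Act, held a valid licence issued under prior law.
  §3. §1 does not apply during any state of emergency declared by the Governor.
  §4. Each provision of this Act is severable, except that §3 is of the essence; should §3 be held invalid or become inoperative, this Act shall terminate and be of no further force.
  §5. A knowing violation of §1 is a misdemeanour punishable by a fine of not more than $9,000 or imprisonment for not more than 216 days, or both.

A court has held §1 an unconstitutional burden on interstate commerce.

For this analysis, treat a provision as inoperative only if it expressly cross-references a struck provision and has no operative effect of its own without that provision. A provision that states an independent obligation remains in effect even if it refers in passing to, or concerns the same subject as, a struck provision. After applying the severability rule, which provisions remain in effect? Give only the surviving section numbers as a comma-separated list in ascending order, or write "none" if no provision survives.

none

§1 is struck. §2 merely fixes the grandfather exemption from §1; with §1 gone it has nothing to operate on and falls away. §3 merely fixes the emergency suspension of §1; with §1 gone it has nothing to operate on and falls away. The only function of §5 is the criminal penalty for violating §1, so it cannot stand once §1 is removed. §4 makes §3 an essential term, and §3 has been rendered inoperative by the cascade; under §4, the entire Act is therefore void. No provision of the Act survives.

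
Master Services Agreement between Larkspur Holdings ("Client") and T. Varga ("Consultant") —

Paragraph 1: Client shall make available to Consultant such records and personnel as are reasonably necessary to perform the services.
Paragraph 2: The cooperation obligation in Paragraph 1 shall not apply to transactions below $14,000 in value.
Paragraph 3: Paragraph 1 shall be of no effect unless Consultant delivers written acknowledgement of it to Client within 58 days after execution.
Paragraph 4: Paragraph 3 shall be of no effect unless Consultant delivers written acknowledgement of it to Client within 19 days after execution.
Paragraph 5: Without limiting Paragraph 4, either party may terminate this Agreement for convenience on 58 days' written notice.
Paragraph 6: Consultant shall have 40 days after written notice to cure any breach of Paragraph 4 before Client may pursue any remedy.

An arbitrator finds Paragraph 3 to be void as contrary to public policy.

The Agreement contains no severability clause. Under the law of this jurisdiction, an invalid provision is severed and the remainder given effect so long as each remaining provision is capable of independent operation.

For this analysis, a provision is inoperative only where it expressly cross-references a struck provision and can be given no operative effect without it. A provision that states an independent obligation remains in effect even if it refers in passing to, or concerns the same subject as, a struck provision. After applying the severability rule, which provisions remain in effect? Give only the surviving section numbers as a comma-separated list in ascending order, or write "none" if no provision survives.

1, 2, 5

Paragraph 3 is struck. Paragraph 4 merely fixes the acknowledgement condition for Paragraph 3; with Paragraph 3 gone it has nothing to operate on and falls away. The only function of Paragraph 6 is the cure period for breach of Paragraph 4, so it cannot stand once Paragraph 4 is removed. Although Paragraph 5 refers to Paragraph 4, its operative terms do not depend on Paragraph 4, so it remains in effect. Under the stated default rule, only provisions that cannot operate independently fall away; the rest are enforced. The provisions still in force are Paragraph 1, Paragraph 2, and Paragraph 5.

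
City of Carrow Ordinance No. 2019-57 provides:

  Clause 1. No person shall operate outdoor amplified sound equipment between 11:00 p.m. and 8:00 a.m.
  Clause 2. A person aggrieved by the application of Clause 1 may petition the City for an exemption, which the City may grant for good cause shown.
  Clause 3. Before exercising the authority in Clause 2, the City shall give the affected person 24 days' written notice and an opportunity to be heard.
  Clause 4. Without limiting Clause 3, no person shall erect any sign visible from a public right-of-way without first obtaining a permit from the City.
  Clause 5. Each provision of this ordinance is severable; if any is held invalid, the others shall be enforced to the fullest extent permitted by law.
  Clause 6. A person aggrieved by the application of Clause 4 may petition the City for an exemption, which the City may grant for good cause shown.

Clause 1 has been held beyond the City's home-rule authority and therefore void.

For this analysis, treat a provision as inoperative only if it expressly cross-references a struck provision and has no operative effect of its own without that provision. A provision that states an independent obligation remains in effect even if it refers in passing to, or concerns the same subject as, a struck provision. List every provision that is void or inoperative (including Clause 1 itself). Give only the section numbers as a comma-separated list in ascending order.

1, 2, 3

Clause 1 is struck. Clause 2 has no operative effect of its own apart from Clause 1 and is therefore inoperative. Clause 3 merely fixes the notice-and-hearing requirement for Clause 2; with Clause 2 gone it has nothing to operate on and falls away. Although Clause 4 refers to Clause 3, its operative terms do not depend on Clause 3, so it remains in effect. Clause 5 is a severability clause and preserves every provision that can still be given independent effect. That leaves Clause 4, Clause 5, and Clause 6 in effect.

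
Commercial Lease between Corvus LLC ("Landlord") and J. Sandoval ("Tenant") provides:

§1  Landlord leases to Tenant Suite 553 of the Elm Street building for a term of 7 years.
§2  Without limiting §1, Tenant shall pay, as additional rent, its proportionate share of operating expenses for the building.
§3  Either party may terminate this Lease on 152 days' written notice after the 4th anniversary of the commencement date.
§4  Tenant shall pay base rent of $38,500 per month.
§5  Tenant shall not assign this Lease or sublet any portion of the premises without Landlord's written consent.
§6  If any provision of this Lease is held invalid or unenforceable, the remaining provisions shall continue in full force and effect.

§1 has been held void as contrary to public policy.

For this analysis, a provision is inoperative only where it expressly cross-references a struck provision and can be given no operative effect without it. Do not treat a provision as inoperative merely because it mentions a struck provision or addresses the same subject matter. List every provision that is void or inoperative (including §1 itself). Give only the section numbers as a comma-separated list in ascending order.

§1 is struck. Although §2 refers to §1, its operative terms do not depend on §1, so it remains in effect. No other provision's operative terms depend on §1. Under the severability clause in §6, the remaining provisions continue in force. That leaves §2, §3, §4, §5, and §6 in effect.

1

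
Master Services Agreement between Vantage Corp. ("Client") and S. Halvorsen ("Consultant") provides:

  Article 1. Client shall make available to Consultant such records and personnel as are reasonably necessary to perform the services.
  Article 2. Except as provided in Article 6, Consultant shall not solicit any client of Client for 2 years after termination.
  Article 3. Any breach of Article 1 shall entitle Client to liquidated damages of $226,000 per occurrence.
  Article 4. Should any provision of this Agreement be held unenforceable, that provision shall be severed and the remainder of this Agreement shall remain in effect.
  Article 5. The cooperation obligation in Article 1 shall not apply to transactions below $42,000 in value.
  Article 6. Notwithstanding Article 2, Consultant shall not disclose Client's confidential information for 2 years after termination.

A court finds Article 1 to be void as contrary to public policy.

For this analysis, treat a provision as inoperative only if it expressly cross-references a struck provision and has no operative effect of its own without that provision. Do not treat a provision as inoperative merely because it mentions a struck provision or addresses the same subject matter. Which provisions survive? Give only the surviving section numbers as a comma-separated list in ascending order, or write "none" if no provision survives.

2, 4, 6

Article 1 is struck. Article 3 operates only by reference to Article 1, so it falls with Article 1. Article 5 does nothing except set the carve-out from the cooperation obligation by reference to Article 1; with Article 1 gone it has no independent effect and is inoperative. Under the severability clause in Article 4, the remaining provisions continue in force. The provisions still in force are Article 2, Article 4, and Article 6.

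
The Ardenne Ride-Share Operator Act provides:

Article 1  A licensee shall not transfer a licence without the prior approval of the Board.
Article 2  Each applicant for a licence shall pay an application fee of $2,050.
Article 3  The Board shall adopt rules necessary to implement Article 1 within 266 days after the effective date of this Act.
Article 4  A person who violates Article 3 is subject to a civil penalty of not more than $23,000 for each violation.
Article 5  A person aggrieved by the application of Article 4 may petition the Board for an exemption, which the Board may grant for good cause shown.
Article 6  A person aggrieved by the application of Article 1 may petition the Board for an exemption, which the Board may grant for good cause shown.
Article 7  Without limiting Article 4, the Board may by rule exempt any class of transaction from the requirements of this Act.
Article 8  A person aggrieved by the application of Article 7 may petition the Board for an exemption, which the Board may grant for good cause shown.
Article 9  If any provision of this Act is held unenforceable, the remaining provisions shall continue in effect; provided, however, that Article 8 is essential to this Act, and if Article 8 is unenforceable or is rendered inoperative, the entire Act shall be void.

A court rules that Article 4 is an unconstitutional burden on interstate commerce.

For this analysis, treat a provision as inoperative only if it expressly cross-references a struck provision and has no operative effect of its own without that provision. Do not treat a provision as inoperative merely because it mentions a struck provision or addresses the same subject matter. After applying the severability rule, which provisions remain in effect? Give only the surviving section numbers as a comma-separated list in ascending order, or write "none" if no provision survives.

1, 2, 3, 6, 7, 8, 9

Article 4 is struck. Article 5 has no operative effect of its own apart from Article 4 and is therefore inoperative. Article 7 mentions Article 4 but its own obligation stands independently of Article 4, so Article 7 is not affected. Article 9 makes Article 8 an essential term, but Article 8 is unaffected, so the severability proviso in Article 9 preserves the remaining provisions. Article 1, Article 2, Article 3, Article 6, Article 7, Article 8, and Article 9 remain in effect.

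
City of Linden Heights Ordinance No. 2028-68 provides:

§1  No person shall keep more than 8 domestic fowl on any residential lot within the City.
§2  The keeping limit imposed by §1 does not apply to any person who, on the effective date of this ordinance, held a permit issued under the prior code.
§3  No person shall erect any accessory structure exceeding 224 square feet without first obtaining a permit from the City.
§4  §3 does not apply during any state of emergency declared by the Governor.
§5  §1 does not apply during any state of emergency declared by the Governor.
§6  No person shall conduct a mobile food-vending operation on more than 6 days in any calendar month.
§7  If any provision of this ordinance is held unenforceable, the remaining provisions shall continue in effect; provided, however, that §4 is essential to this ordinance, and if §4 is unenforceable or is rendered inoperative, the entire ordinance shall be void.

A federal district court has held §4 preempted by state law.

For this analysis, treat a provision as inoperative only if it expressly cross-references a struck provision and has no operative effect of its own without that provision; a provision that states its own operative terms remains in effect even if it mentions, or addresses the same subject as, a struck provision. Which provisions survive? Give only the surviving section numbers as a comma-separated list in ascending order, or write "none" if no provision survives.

§4 is struck. Nothing else in the ordinance is defined by reference to §4. §7 makes §4 an essential term, and §4 is the provision held invalid; under §7, the entire ordinance is therefore void. No provision of the ordinance survives.

none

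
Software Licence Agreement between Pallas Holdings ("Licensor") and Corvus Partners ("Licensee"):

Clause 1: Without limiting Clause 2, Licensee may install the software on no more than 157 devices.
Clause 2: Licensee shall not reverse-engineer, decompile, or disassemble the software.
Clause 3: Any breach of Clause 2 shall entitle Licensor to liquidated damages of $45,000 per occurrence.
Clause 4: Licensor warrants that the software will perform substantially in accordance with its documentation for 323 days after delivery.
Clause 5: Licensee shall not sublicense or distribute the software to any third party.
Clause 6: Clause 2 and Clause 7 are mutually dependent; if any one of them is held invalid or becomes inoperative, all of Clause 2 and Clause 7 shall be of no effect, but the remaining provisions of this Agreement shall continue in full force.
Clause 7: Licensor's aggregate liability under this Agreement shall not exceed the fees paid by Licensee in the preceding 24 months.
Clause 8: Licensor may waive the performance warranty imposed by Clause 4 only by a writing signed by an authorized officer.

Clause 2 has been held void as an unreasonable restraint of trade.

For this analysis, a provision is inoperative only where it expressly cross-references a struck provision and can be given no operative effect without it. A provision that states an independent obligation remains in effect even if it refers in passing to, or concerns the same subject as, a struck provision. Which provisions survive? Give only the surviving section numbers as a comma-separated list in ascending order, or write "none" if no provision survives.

Clause 2 is struck. Clause 3 does nothing except set the liquidated-damages amount by reference to Clause 2; with Clause 2 gone it has no independent effect and is inoperative. Although Clause 1 refers to Clause 2, its operative terms do not depend on Clause 2, so it remains in effect. Clause 6 declares Clause 2 and Clause 7 mutually dependent; since one of them has fallen, all of them are of no effect. That brings down Clause 7 as well. The remainder continues in force under Clause 6. Clause 1, Clause 4, Clause 5, Clause 6, and Clause 8 remain in effect.

1, 4, 5, 6, 8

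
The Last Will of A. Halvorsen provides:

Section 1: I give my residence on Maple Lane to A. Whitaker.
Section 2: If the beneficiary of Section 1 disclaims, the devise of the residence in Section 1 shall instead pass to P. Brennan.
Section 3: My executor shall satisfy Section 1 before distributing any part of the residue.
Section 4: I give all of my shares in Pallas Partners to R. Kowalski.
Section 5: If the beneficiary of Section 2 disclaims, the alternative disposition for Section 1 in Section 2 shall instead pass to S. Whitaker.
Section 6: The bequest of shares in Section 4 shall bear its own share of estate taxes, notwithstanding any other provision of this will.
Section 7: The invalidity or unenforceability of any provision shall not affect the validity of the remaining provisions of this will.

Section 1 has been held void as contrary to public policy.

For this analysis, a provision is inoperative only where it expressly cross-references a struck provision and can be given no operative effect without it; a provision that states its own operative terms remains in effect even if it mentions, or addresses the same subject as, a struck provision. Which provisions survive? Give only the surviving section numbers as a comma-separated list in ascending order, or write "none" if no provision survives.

4, 6, 7

Section 1 is struck. The only function of Section 2 is the alternative disposition for Section 1, so it cannot stand once Section 1 is removed. The only function of Section 3 is the priority direction for Section 1, so it cannot stand once Section 1 is removed. Section 5 operates only by reference to Section 2, so it falls with Section 2. Section 7 is a severability clause and preserves every provision that can still be given independent effect. That leaves Section 4, Section 6, and Section 7 in effect.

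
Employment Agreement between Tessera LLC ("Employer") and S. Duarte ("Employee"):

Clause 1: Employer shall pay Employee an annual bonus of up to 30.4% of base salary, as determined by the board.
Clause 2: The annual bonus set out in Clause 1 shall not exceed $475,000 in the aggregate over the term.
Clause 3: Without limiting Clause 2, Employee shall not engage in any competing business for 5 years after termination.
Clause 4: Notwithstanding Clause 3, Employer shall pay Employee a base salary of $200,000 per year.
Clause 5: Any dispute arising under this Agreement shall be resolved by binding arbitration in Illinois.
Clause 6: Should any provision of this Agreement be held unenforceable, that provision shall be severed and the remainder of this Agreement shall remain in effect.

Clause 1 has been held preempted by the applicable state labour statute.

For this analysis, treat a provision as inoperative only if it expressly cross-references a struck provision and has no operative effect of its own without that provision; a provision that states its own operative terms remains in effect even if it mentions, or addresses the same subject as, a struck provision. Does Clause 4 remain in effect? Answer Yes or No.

Yes

Clause 1 is struck. Clause 2 has no operative effect of its own apart from Clause 1 and is therefore inoperative. Although Clause 3 refers to Clause 2, its operative terms do not depend on Clause 2, so it remains in effect. Clause 6 is a severability clause and preserves every provision that can still be given independent effect. That leaves Clause 3, Clause 4, Clause 5, and Clause 6 in effect. Clause 4 is among the surviving provisions, so the answer is yes.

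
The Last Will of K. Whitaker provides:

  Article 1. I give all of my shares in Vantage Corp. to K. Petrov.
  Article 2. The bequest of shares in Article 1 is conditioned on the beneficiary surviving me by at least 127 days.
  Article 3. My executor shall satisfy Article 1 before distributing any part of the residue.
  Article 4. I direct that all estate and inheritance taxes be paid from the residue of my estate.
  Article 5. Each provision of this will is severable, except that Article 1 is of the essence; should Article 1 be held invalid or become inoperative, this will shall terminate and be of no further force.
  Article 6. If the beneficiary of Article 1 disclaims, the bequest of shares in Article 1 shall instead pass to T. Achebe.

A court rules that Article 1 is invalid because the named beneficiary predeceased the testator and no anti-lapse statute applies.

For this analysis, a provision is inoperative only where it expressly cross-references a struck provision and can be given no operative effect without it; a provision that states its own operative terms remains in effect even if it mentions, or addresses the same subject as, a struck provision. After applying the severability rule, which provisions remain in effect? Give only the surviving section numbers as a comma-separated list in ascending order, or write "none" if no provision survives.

none

Article 1 is struck. The only function of Article 2 is the survivorship condition on Article 1, so it cannot stand once Article 1 is removed. Article 3 merely fixes the priority direction for Article 1; with Article 1 gone it has nothing to operate on and falls away. Article 6 merely fixes the alternative disposition for Article 1; with Article 1 gone it has nothing to operate on and falls away. Article 5 makes Article 1 an essential term, and Article 1 is the provision held invalid; under Article 5, the entire will is therefore void. No provision of the will survives.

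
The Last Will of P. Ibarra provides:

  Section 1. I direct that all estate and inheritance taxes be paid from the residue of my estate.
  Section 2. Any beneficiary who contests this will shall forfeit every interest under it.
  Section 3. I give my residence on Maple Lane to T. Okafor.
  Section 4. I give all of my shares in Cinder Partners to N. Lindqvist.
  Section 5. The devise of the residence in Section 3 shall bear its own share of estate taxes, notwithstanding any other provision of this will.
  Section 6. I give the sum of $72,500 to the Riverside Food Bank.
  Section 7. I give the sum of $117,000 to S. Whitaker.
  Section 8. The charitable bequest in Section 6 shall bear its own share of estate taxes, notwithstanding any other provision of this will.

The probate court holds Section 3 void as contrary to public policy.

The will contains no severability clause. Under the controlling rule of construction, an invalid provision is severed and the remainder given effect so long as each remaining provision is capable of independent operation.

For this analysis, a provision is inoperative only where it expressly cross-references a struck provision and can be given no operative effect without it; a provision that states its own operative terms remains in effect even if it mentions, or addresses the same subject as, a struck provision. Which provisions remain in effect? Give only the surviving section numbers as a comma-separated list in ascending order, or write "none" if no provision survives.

1, 2, 4, 6, 7, 8

Section 3 is struck. Section 5 operates only by reference to Section 3, so it falls with Section 3. With no severability clause, the stated default rule severs what cannot stand and enforces each remaining provision that can operate on its own. That leaves Section 1, Section 2, Section 4, Section 6, Section 7, and Section 8 in effect.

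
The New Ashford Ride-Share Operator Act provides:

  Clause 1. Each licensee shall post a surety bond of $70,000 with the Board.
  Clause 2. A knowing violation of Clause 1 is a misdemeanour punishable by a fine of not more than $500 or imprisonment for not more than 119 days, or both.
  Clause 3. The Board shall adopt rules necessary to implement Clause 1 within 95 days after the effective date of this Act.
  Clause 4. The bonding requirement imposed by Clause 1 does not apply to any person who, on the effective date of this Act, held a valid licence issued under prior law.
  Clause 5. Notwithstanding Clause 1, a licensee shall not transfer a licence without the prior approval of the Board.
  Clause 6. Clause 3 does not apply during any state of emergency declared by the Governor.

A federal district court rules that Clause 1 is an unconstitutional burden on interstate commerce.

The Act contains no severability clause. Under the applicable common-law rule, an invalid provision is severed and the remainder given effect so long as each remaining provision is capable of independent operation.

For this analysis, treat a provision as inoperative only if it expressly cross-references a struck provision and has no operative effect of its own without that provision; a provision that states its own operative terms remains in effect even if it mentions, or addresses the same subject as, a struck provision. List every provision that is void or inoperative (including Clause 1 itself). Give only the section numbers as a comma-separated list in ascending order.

Clause 1 is struck. The only function of Clause 2 is the criminal penalty for violating Clause 1, so it cannot stand once Clause 1 is removed. Clause 3 has no operative effect of its own apart from Clause 1 and is therefore inoperative. Clause 4 has no operative effect of its own apart from Clause 1 and is therefore inoperative. Clause 6 has no operative effect of its own apart from Clause 3 and is therefore inoperative. Although Clause 5 refers to Clause 1, its operative terms do not depend on Clause 1, so it remains in effect. Under the stated default rule, only provisions that cannot operate independently fall away; the rest are enforced. Only Clause 5 remains in effect.

1, 2, 3, 4, 6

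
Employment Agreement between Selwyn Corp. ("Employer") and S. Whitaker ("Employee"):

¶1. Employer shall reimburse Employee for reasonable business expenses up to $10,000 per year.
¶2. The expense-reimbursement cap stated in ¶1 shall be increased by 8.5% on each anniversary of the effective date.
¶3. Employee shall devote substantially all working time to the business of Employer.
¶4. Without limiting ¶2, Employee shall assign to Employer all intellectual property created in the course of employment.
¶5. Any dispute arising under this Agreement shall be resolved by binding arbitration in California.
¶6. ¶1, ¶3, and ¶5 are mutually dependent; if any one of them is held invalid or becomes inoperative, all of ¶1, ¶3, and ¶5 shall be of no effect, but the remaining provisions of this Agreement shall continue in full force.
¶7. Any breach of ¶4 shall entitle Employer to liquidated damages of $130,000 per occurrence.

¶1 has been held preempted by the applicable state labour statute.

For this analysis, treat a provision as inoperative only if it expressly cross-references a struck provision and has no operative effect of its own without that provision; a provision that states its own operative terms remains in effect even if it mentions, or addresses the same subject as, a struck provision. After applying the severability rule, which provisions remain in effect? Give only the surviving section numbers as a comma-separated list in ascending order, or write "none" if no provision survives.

4, 6, 7

¶1 is struck. The whole of ¶2 is the escalation of the expense-reimbursement cap, defined by reference to ¶1, so ¶2 cannot stand once ¶1 is removed. Although ¶4 refers to ¶2, its operative terms do not depend on ¶2, so it remains in effect. ¶6 declares ¶1, ¶3, and ¶5 mutually dependent; since one of them has fallen, all of them are of no effect. That brings down ¶3 and ¶5 as well. The remainder continues in force under ¶6. ¶4, ¶6, and ¶7 remain in effect.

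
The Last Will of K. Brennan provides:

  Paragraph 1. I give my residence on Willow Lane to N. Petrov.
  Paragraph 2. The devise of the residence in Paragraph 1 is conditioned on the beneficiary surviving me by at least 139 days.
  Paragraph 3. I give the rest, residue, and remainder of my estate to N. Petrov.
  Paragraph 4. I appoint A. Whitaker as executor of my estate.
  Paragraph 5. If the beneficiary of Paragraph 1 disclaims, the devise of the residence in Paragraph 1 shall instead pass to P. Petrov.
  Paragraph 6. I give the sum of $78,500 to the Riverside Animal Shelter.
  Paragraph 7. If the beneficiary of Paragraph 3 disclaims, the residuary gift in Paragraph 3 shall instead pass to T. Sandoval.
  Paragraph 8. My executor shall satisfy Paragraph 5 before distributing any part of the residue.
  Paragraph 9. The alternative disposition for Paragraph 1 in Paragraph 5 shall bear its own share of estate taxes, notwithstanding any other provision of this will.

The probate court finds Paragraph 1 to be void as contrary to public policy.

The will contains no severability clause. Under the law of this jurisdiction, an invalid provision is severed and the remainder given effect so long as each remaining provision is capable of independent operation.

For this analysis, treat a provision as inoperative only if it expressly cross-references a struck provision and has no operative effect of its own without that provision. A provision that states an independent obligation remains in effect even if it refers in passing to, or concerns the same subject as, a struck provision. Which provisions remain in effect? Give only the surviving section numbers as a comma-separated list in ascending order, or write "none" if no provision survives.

Paragraph 1 is struck. Paragraph 2 merely fixes the survivorship condition on Paragraph 1; with Paragraph 1 gone it has nothing to operate on and falls away. The only function of Paragraph 5 is the alternative disposition for Paragraph 1, so it cannot stand once Paragraph 1 is removed. The only function of Paragraph 8 is the priority direction for Paragraph 5, so it cannot stand once Paragraph 5 is removed. Paragraph 9 merely fixes the tax charge on Paragraph 5; with Paragraph 5 gone it has nothing to operate on and falls away. With no severability clause, the stated default rule severs what cannot stand and enforces each remaining provision that can operate on its own. That leaves Paragraph 3, Paragraph 4, Paragraph 6, and Paragraph 7 in effect.

3, 4, 6, 7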